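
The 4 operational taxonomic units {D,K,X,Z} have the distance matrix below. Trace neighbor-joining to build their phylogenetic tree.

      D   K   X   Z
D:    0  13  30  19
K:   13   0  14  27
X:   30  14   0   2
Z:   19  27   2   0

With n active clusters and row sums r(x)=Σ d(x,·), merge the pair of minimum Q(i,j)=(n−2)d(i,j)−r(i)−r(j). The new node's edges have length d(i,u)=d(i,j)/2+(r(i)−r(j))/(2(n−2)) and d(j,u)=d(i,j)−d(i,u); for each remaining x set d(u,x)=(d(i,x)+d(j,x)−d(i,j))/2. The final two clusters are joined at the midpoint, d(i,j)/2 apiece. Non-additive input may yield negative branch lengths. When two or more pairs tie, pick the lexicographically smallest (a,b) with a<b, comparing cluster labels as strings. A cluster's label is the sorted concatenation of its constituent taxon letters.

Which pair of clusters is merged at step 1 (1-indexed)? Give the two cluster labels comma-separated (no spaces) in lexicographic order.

iteration 1: select D,K (d=13, Q=-90); attach at lengths (17/2, 9/2); label the merged cluster DK
  updated: d(DK,X)=31/2, d(DK,Z)=33/2
iteration 2: select DK,X (d=31/2, Q=-34); attach at lengths (15, 1/2); label the merged cluster DKX
  updated: d(DKX,Z)=3/2
iteration 3: select DKX,Z (d=3/2); attach at lengths (3/4, 3/4); label the merged cluster DKXZ
final tree: (((D:17/2,K:9/2):15,X:1/2):3/4,Z:3/4)
total length: 30

D,K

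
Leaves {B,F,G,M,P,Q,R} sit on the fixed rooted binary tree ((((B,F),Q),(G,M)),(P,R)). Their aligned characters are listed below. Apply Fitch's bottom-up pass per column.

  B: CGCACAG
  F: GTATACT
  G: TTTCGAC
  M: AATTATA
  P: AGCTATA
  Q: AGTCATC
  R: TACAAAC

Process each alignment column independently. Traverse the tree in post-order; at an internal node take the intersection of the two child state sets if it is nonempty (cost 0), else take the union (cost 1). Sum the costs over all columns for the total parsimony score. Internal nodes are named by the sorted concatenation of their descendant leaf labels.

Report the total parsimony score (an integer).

25

site 0, node BF: B={C} ∪ F={G} → {C,G} (+1)
site 0, node BFQ: BF={C,G} ∪ Q={A} → {A,C,G} (+1)
site 0, node GM: G={T} ∪ M={A} → {A,T} (+1)
site 0, node BFGMQ: BFQ={A,C,G} ∩ GM={A,T} → {A} (+0)
site 0, node PR: P={A} ∪ R={T} → {A,T} (+1)
site 0, node BFGMPQR: BFGMQ={A} ∩ PR={A,T} → {A} (+0)
site 1, node BF: B={G} ∪ F={T} → {G,T} (+1)
site 1, node BFQ: BF={G,T} ∩ Q={G} → {G} (+0)
site 1, node GM: G={T} ∪ M={A} → {A,T} (+1)
site 1, node BFGMQ: BFQ={G} ∪ GM={A,T} → {A,G,T} (+1)
site 1, node PR: P={G} ∪ R={A} → {A,G} (+1)
site 1, node BFGMPQR: BFGMQ={A,G,T} ∩ PR={A,G} → {A,G} (+0)
site 2, node BF: B={C} ∪ F={A} → {A,C} (+1)
site 2, node BFQ: BF={A,C} ∪ Q={T} → {A,C,T} (+1)
site 2, node GM: G={T} ∩ M={T} → {T} (+0)
site 2, node BFGMQ: BFQ={A,C,T} ∩ GM={T} → {T} (+0)
site 2, node PR: P={C} ∩ R={C} → {C} (+0)
site 2, node BFGMPQR: BFGMQ={T} ∪ PR={C} → {C,T} (+1)
site 3, node BF: B={A} ∪ F={T} → {A,T} (+1)
site 3, node BFQ: BF={A,T} ∪ Q={C} → {A,C,T} (+1)
site 3, node GM: G={C} ∪ M={T} → {C,T} (+1)
site 3, node BFGMQ: BFQ={A,C,T} ∩ GM={C,T} → {C,T} (+0)
site 3, node PR: P={T} ∪ R={A} → {A,T} (+1)
site 3, node BFGMPQR: BFGMQ={C,T} ∩ PR={A,T} → {T} (+0)
site 4, node BF: B={C} ∪ F={A} → {A,C} (+1)
site 4, node BFQ: BF={A,C} ∩ Q={A} → {A} (+0)
site 4, node GM: G={G} ∪ M={A} → {A,G} (+1)
site 4, node BFGMQ: BFQ={A} ∩ GM={A,G} → {A} (+0)
site 4, node PR: P={A} ∩ R={A} → {A} (+0)
site 4, node BFGMPQR: BFGMQ={A} ∩ PR={A} → {A} (+0)
site 5, node BF: B={A} ∪ F={C} → {A,C} (+1)
site 5, node BFQ: BF={A,C} ∪ Q={T} → {A,C,T} (+1)
site 5, node GM: G={A} ∪ M={T} → {A,T} (+1)
site 5, node BFGMQ: BFQ={A,C,T} ∩ GM={A,T} → {A,T} (+0)
site 5, node PR: P={T} ∪ R={A} → {A,T} (+1)
site 5, node BFGMPQR: BFGMQ={A,T} ∩ PR={A,T} → {A,T} (+0)
site 6, node BF: B={G} ∪ F={T} → {G,T} (+1)
site 6, node BFQ: BF={G,T} ∪ Q={C} → {C,G,T} (+1)
site 6, node GM: G={C} ∪ M={A} → {A,C} (+1)
site 6, node BFGMQ: BFQ={C,G,T} ∩ GM={A,C} → {C} (+0)
site 6, node PR: P={A} ∪ R={C} → {A,C} (+1)
site 6, node BFGMPQR: BFGMQ={C} ∩ PR={A,C} → {C} (+0)
per-site changes: [4, 4, 3, 4, 2, 4, 4]; total = 25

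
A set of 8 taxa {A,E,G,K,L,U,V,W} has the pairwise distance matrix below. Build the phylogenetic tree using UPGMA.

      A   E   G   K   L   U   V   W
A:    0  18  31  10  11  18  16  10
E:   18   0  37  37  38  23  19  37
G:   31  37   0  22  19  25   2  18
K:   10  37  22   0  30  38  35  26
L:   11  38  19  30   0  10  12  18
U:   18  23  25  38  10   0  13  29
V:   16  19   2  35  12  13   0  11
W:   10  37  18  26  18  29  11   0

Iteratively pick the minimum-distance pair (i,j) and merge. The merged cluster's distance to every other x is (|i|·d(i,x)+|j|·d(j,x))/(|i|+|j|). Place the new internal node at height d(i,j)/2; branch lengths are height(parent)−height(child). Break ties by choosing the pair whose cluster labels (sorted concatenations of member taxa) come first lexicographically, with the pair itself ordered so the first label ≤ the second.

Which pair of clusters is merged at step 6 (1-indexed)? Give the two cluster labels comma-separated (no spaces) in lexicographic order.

AK,GLUVW

iteration 1: select G,V (d=2); attach at lengths (1, 1); label the merged cluster GV
  updated: d(A,GV)=47/2, d(E,GV)=28, d(GV,K)=57/2, d(GV,L)=31/2, d(GV,U)=19, d(GV,W)=29/2
iteration 2: select A,K (d=10); attach at lengths (5, 5); label the merged cluster AK
  updated: d(AK,E)=55/2, d(AK,GV)=26, d(AK,L)=41/2, d(AK,U)=28, d(AK,W)=18
iteration 3: select L,U (d=10); attach at lengths (5, 5); label the merged cluster LU
  updated: d(AK,LU)=97/4, d(E,LU)=61/2, d(GV,LU)=69/4, d(LU,W)=47/2
iteration 4: select GV,W (d=29/2); attach at lengths (25/4, 29/4); label the merged cluster GVW
  updated: d(AK,GVW)=70/3, d(E,GVW)=31, d(GVW,LU)=58/3
iteration 5: select GVW,LU (d=58/3); attach at lengths (29/12, 14/3); label the merged cluster GLUVW
  updated: d(AK,GLUVW)=237/10, d(E,GLUVW)=154/5
iteration 6: select AK,GLUVW (d=237/10); attach at lengths (137/20, 131/60); label the merged cluster AGKLUVW
  updated: d(AGKLUVW,E)=209/7
iteration 7: select AGKLUVW,E (d=209/7); attach at lengths (431/140, 209/14); label the merged cluster AEGKLUVW
final tree: (((A:5,K:5):137/20,(((G:1,V:1):25/4,W:29/4):29/12,(L:5,U:5):14/3):131/60):431/140,E:209/14)
total length: 14621/210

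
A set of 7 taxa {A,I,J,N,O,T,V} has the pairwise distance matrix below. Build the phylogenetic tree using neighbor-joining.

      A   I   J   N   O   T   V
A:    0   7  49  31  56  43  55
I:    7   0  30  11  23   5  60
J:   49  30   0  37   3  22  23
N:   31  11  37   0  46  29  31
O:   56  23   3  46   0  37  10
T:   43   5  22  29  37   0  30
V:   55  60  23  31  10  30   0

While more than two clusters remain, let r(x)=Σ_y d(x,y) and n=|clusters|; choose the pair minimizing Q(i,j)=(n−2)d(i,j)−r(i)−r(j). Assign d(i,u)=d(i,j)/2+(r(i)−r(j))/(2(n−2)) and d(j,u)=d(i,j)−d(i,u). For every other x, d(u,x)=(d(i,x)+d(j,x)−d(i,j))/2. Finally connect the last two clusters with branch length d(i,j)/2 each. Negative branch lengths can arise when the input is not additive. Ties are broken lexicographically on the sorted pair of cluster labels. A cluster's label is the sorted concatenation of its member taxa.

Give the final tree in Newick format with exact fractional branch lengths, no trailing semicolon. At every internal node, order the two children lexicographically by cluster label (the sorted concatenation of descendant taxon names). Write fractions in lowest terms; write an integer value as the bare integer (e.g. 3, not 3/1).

1. join A+I (d=7, Q=-342) ⇒ AI; edges |A|=14, |I|=-7
  updated: d(AI,J)=36, d(AI,N)=35/2, d(AI,O)=36, d(AI,T)=41/2, d(AI,V)=54
2. join AI+N (d=35/2, Q=-509/2) ⇒ AIN; edges |AI|=147/16, |N|=133/16
  updated: d(AIN,J)=111/4, d(AIN,O)=129/4, d(AIN,T)=16, d(AIN,V)=135/4
3. join AIN+T (d=16, Q=-667/4) ⇒ AINT; edges |AIN|=211/24, |T|=173/24
  updated: d(AINT,J)=135/8, d(AINT,O)=213/8, d(AINT,V)=191/8
4. join AINT+J (d=135/8, Q=-153/2) ⇒ AIJNT; edges |AINT|=233/16, |J|=37/16
  updated: d(AIJNT,O)=51/8, d(AIJNT,V)=15
5. join AIJNT+O (d=51/8, Q=-251/8) ⇒ AIJNOT; edges |AIJNT|=91/16, |O|=11/16
  updated: d(AIJNOT,V)=149/16
6. join AIJNOT+V (d=149/16) ⇒ AIJNOTV; edges |AIJNOT|=149/32, |V|=149/32
final tree: ((((((A:14,I:-7):147/16,N:133/16):211/24,T:173/24):233/16,J:37/16):91/16,O:11/16):149/32,V:149/32)
total length: 1169/16

((((((A:14,I:-7):147/16,N:133/16):211/24,T:173/24):233/16,J:37/16):91/16,O:11/16):149/32,V:149/32)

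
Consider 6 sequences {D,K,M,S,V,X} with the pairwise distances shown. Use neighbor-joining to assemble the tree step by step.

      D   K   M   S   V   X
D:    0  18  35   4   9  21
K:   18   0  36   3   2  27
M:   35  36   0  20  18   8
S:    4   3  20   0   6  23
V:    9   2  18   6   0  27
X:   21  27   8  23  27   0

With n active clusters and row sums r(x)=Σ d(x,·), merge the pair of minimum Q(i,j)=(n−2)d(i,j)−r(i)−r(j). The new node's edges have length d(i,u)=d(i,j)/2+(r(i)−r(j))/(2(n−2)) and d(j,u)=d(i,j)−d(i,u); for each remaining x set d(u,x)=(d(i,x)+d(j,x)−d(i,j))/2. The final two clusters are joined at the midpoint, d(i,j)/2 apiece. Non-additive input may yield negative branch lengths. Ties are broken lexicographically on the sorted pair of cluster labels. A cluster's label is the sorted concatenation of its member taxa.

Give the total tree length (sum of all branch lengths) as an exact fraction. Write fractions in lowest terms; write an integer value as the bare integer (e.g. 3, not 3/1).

299/8

1. join M+X (d=8, Q=-191) ⇒ MX; edges |M|=43/8, |X|=21/8
  updated: d(D,MX)=24, d(K,MX)=55/2, d(MX,S)=35/2, d(MX,V)=37/2
2. join K+V (d=2, Q=-80) ⇒ KV; edges |K|=7/2, |V|=-3/2
  updated: d(D,KV)=25/2, d(KV,MX)=22, d(KV,S)=7/2
3. join D+S (d=4, Q=-115/2) ⇒ DS; edges |D|=47/8, |S|=-15/8
  updated: d(DS,KV)=6, d(DS,MX)=75/4
4. join DS+KV (d=6, Q=-187/4) ⇒ DKSV; edges |DS|=11/8, |KV|=37/8
  updated: d(DKSV,MX)=139/8
5. join DKSV+MX (d=139/8) ⇒ DKMSVX; edges |DKSV|=139/16, |MX|=139/16
final tree: (((D:47/8,S:-15/8):11/8,(K:7/2,V:-3/2):37/8):139/16,(M:43/8,X:21/8):139/16)
total length: 299/8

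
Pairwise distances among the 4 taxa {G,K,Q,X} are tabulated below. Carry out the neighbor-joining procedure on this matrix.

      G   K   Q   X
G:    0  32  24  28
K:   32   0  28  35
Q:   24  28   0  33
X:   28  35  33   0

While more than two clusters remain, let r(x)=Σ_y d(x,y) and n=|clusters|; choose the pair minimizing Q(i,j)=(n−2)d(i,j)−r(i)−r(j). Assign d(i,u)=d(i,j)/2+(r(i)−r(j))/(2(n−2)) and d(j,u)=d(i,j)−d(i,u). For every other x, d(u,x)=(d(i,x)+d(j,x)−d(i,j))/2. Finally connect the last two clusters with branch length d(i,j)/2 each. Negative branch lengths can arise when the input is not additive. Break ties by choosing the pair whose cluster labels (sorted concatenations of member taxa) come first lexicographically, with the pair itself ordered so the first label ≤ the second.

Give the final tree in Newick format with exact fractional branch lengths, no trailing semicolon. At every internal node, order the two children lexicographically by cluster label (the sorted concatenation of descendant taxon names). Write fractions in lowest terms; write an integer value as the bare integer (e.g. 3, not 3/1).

(((G:11,X:17):3,K:33/2):23/4,Q:23/4)

step 1: merge (G,X) at d=28, Q=-124; branch lengths G→11, X→17; new cluster GX
  updated: d(GX,K)=39/2, d(GX,Q)=29/2
step 2: merge (GX,K) at d=39/2, Q=-62; branch lengths GX→3, K→33/2; new cluster GKX
  updated: d(GKX,Q)=23/2
step 3: merge (GKX,Q) at d=23/2; branch lengths GKX→23/4, Q→23/4; new cluster GKQX
final tree: (((G:11,X:17):3,K:33/2):23/4,Q:23/4)
total length: 59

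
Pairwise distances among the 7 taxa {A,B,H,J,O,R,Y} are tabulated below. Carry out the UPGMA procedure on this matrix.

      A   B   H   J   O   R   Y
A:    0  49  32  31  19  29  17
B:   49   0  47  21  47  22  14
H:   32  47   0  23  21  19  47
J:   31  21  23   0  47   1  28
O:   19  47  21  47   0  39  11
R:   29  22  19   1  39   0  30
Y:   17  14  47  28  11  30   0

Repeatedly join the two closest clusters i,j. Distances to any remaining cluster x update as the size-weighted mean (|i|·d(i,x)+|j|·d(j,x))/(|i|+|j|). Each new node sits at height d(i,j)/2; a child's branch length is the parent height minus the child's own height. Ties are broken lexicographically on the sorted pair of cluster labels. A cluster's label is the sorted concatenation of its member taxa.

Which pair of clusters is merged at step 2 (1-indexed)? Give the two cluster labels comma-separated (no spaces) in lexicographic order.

iteration 1: select J,R (d=1); attach at lengths (1/2, 1/2); label the merged cluster JR
  updated: d(A,JR)=30, d(B,JR)=43/2, d(H,JR)=21, d(JR,O)=43, d(JR,Y)=29
iteration 2: select O,Y (d=11); attach at lengths (11/2, 11/2); label the merged cluster OY
  updated: d(A,OY)=18, d(B,OY)=61/2, d(H,OY)=34, d(JR,OY)=36
iteration 3: select A,OY (d=18); attach at lengths (9, 7/2); label the merged cluster AOY
  updated: d(AOY,B)=110/3, d(AOY,H)=100/3, d(AOY,JR)=34
iteration 4: select H,JR (d=21); attach at lengths (21/2, 10); label the merged cluster HJR
  updated: d(AOY,HJR)=304/9, d(B,HJR)=30
iteration 5: select B,HJR (d=30); attach at lengths (15, 9/2); label the merged cluster BHJR
  updated: d(AOY,BHJR)=69/2
iteration 6: select AOY,BHJR (d=69/2); attach at lengths (33/4, 9/4); label the merged cluster ABHJORY
final tree: ((A:9,(O:11/2,Y:11/2):7/2):33/4,(B:15,(H:21/2,(J:1/2,R:1/2):10):9/2):9/4)
total length: 75

O,Y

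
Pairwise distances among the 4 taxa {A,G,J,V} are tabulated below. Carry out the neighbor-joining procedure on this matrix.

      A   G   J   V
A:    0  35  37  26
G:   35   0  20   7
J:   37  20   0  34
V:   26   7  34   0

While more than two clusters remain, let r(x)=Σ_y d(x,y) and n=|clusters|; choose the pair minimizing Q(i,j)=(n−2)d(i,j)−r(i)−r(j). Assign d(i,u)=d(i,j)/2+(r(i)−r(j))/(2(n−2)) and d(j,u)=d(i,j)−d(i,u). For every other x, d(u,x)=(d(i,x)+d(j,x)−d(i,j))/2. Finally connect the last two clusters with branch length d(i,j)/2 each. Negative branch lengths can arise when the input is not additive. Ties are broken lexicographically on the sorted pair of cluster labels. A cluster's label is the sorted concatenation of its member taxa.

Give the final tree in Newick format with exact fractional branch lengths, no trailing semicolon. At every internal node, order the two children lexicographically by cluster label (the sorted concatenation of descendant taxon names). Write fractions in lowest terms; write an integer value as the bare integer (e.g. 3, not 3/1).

1. join A+J (d=37, Q=-115) ⇒ AJ; edges |A|=81/4, |J|=67/4
  updated: d(AJ,G)=9, d(AJ,V)=23/2
2. join AJ+G (d=9, Q=-55/2) ⇒ AGJ; edges |AJ|=27/4, |G|=9/4
  updated: d(AGJ,V)=19/4
3. join AGJ+V (d=19/4) ⇒ AGJV; edges |AGJ|=19/8, |V|=19/8
final tree: (((A:81/4,J:67/4):27/4,G:9/4):19/8,V:19/8)
total length: 203/4

(((A:81/4,J:67/4):27/4,G:9/4):19/8,V:19/8)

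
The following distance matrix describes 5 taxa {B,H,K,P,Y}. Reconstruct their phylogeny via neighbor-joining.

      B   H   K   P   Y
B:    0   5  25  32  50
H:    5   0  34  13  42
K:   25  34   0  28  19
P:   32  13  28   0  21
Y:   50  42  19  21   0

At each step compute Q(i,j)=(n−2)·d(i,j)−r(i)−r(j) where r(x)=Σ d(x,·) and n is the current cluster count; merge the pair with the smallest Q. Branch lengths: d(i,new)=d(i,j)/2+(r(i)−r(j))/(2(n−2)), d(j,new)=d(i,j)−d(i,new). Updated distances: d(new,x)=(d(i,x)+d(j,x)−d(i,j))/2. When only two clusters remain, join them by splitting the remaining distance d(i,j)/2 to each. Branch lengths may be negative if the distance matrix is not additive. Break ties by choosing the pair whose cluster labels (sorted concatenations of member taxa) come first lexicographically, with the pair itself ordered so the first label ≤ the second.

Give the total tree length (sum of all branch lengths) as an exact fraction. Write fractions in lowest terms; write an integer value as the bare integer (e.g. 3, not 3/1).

1. join B+H (d=5, Q=-191) ⇒ BH; edges |B|=11/2, |H|=-1/2
  updated: d(BH,K)=27, d(BH,P)=20, d(BH,Y)=87/2
2. join BH+P (d=20, Q=-239/2) ⇒ BHP; edges |BH|=123/8, |P|=37/8
  updated: d(BHP,K)=35/2, d(BHP,Y)=89/4
3. join BHP+K (d=35/2, Q=-235/4) ⇒ BHKP; edges |BHP|=83/8, |K|=57/8
  updated: d(BHKP,Y)=95/8
4. join BHKP+Y (d=95/8) ⇒ BHKPY; edges |BHKP|=95/16, |Y|=95/16
final tree: ((((B:11/2,H:-1/2):123/8,P:37/8):83/8,K:57/8):95/16,Y:95/16)
total length: 435/8

435/8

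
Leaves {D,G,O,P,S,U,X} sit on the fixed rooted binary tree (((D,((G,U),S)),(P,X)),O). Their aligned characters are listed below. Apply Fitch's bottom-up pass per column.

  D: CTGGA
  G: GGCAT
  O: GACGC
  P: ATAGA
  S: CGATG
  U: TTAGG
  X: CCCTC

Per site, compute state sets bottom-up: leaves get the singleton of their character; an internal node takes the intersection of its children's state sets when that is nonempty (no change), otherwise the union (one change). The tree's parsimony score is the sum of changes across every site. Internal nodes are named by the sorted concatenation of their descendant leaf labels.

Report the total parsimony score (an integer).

GU@0: {G} ∪ {T} = {G,T} (union, +1)
GSU@0: {G,T} ∪ {C} = {C,G,T} (union, +1)
DGSU@0: {C} ∩ {C,G,T} = {C} (intersection, +0)
PX@0: {A} ∪ {C} = {A,C} (union, +1)
DGPSUX@0: {C} ∩ {A,C} = {C} (intersection, +0)
DGOPSUX@0: {C} ∪ {G} = {C,G} (union, +1)
GU@1: {G} ∪ {T} = {G,T} (union, +1)
GSU@1: {G,T} ∩ {G} = {G} (intersection, +0)
DGSU@1: {T} ∪ {G} = {G,T} (union, +1)
PX@1: {T} ∪ {C} = {C,T} (union, +1)
DGPSUX@1: {G,T} ∩ {C,T} = {T} (intersection, +0)
DGOPSUX@1: {T} ∪ {A} = {A,T} (union, +1)
GU@2: {C} ∪ {A} = {A,C} (union, +1)
GSU@2: {A,C} ∩ {A} = {A} (intersection, +0)
DGSU@2: {G} ∪ {A} = {A,G} (union, +1)
PX@2: {A} ∪ {C} = {A,C} (union, +1)
DGPSUX@2: {A,G} ∩ {A,C} = {A} (intersection, +0)
DGOPSUX@2: {A} ∪ {C} = {A,C} (union, +1)
GU@3: {A} ∪ {G} = {A,G} (union, +1)
GSU@3: {A,G} ∪ {T} = {A,G,T} (union, +1)
DGSU@3: {G} ∩ {A,G,T} = {G} (intersection, +0)
PX@3: {G} ∪ {T} = {G,T} (union, +1)
DGPSUX@3: {G} ∩ {G,T} = {G} (intersection, +0)
DGOPSUX@3: {G} ∩ {G} = {G} (intersection, +0)
GU@4: {T} ∪ {G} = {G,T} (union, +1)
GSU@4: {G,T} ∩ {G} = {G} (intersection, +0)
DGSU@4: {A} ∪ {G} = {A,G} (union, +1)
PX@4: {A} ∪ {C} = {A,C} (union, +1)
DGPSUX@4: {A,G} ∩ {A,C} = {A} (intersection, +0)
DGOPSUX@4: {A} ∪ {C} = {A,C} (union, +1)
per-site changes: [4, 4, 4, 3, 4]; total = 19

19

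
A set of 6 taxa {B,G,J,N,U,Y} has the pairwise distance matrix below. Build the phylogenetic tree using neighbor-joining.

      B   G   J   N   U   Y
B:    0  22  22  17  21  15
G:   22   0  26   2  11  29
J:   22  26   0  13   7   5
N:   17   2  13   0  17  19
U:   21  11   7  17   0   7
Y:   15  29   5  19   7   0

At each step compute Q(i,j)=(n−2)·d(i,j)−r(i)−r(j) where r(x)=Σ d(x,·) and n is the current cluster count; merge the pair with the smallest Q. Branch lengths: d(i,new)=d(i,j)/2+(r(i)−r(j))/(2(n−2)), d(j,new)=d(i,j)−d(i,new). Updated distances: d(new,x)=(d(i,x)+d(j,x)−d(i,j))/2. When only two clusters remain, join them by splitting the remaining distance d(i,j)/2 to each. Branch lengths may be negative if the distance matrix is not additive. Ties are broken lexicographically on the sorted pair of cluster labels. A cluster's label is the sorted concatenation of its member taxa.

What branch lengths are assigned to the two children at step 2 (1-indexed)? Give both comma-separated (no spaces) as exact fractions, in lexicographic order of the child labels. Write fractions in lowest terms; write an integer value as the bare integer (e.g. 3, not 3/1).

59/6,26/3

1. join G+N (d=2, Q=-150) ⇒ GN; edges |G|=15/4, |N|=-7/4
  updated: d(B,GN)=37/2, d(GN,J)=37/2, d(GN,U)=13, d(GN,Y)=23
2. join B+GN (d=37/2, Q=-94) ⇒ BGN; edges |B|=59/6, |GN|=26/3
  updated: d(BGN,J)=11, d(BGN,U)=31/4, d(BGN,Y)=39/4
3. join BGN+U (d=31/4, Q=-139/4) ⇒ BGNU; edges |BGN|=89/16, |U|=35/16
  updated: d(BGNU,J)=41/8, d(BGNU,Y)=9/2
4. join BGNU+J (d=41/8, Q=-117/8) ⇒ BGJNU; edges |BGNU|=37/16, |J|=45/16
  updated: d(BGJNU,Y)=35/16
5. join BGJNU+Y (d=35/16) ⇒ BGJNUY; edges |BGJNU|=35/32, |Y|=35/32
final tree: ((((B:59/6,(G:15/4,N:-7/4):26/3):89/16,U:35/16):37/16,J:45/16):35/32,Y:35/32)
total length: 569/16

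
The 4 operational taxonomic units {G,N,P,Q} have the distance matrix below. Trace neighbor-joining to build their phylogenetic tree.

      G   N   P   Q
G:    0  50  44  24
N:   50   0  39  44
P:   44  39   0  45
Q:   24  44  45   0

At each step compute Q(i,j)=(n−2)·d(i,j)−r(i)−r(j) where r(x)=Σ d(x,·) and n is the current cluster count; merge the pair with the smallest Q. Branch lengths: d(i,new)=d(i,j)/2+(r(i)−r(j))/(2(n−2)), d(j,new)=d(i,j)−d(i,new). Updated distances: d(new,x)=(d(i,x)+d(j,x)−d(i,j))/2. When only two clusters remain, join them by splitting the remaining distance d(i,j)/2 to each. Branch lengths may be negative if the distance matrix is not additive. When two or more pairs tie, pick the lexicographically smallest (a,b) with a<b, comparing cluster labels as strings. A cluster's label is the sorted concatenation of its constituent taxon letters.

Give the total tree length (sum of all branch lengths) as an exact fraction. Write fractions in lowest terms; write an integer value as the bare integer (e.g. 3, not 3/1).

step 1: merge (G,Q) at d=24, Q=-183; branch lengths G→53/4, Q→43/4; new cluster GQ
  updated: d(GQ,N)=35, d(GQ,P)=65/2
step 2: merge (GQ,N) at d=35, Q=-213/2; branch lengths GQ→57/4, N→83/4; new cluster GNQ
  updated: d(GNQ,P)=73/4
step 3: merge (GNQ,P) at d=73/4; branch lengths GNQ→73/8, P→73/8; new cluster GNPQ
final tree: (((G:53/4,Q:43/4):57/4,N:83/4):73/8,P:73/8)
total length: 309/4

309/4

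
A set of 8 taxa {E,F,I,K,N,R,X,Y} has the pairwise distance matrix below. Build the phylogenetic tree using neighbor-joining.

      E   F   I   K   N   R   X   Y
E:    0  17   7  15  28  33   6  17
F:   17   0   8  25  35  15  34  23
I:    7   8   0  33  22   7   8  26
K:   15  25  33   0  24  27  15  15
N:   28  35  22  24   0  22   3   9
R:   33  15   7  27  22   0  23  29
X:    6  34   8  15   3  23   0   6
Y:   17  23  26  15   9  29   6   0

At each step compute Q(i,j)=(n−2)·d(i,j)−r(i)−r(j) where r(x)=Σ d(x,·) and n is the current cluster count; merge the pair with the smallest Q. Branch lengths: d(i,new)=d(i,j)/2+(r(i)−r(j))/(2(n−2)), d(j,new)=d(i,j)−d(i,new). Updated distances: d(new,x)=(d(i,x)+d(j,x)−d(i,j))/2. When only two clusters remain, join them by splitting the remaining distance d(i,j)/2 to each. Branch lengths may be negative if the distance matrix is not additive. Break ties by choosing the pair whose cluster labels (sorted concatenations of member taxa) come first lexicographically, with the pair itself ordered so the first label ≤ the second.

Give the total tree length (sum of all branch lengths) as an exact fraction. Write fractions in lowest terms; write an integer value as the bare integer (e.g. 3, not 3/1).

3439/64

step 1: merge (I,R) at d=7, Q=-225; branch lengths I→-1/4, R→29/4; new cluster IR
  updated: d(E,IR)=33/2, d(F,IR)=8, d(IR,K)=53/2, d(IR,N)=37/2, d(IR,X)=12, d(IR,Y)=24
step 2: merge (F,IR) at d=8, Q=-415/2; branch lengths F→153/20, IR→7/20; new cluster FIR
  updated: d(E,FIR)=51/4, d(FIR,K)=87/4, d(FIR,N)=91/4, d(FIR,X)=19, d(FIR,Y)=39/2
step 3: merge (N,X) at d=3, Q=-495/4; branch lengths N→199/32, X→-103/32; new cluster NX
  updated: d(E,NX)=31/2, d(FIR,NX)=155/8, d(K,NX)=18, d(NX,Y)=6
step 4: merge (NX,Y) at d=6, Q=-787/8; branch lengths NX→155/48, Y→133/48; new cluster NXY
  updated: d(E,NXY)=53/4, d(FIR,NXY)=263/16, d(K,NXY)=27/2
step 5: merge (E,FIR) at d=51/4, Q=-1063/16; branch lengths E→249/64, FIR→567/64; new cluster EFIR
  updated: d(EFIR,K)=12, d(EFIR,NXY)=271/32
step 6: merge (EFIR,K) at d=12, Q=-1087/32; branch lengths EFIR→223/64, K→545/64; new cluster EFIKR
  updated: d(EFIKR,NXY)=319/64
step 7: merge (EFIKR,NXY) at d=319/64; branch lengths EFIKR→319/128, NXY→319/128; new cluster EFIKNRXY
final tree: (((E:249/64,(F:153/20,(I:-1/4,R:29/4):7/20):567/64):223/64,K:545/64):319/128,((N:199/32,X:-103/32):155/48,Y:133/48):319/128)
total length: 3439/64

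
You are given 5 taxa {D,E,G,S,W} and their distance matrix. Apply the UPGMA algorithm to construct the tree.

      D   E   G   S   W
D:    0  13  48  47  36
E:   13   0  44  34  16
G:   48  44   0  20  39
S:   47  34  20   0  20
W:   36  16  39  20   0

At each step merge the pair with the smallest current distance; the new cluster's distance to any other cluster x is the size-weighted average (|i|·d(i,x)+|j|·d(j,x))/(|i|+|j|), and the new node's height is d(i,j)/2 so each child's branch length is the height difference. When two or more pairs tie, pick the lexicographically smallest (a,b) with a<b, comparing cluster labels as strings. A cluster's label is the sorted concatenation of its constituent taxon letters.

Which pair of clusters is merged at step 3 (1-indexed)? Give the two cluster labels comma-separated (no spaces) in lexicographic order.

DE,W

1. join D+E (d=13) ⇒ DE; edges |D|=13/2, |E|=13/2
  updated: d(DE,G)=46, d(DE,S)=81/2, d(DE,W)=26
2. join G+S (d=20) ⇒ GS; edges |G|=10, |S|=10
  updated: d(DE,GS)=173/4, d(GS,W)=59/2
3. join DE+W (d=26) ⇒ DEW; edges |DE|=13/2, |W|=13
  updated: d(DEW,GS)=116/3
4. join DEW+GS (d=116/3) ⇒ DEGSW; edges |DEW|=19/3, |GS|=28/3
final tree: (((D:13/2,E:13/2):13/2,W:13):19/3,(G:10,S:10):28/3)
total length: 409/6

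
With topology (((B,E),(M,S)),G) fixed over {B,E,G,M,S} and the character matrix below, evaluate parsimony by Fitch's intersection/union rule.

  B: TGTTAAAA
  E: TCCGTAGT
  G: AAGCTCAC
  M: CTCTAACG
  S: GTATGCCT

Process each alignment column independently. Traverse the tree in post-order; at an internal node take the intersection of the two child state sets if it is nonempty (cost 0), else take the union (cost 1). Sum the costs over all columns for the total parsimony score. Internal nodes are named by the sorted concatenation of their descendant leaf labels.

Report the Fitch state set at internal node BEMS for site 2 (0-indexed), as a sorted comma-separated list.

site 0, node BE: B={T} ∩ E={T} → {T} (+0)
site 0, node MS: M={C} ∪ S={G} → {C,G} (+1)
site 0, node BEMS: BE={T} ∪ MS={C,G} → {C,G,T} (+1)
site 0, node BEGMS: BEMS={C,G,T} ∪ G={A} → {A,C,G,T} (+1)
site 1, node BE: B={G} ∪ E={C} → {C,G} (+1)
site 1, node MS: M={T} ∩ S={T} → {T} (+0)
site 1, node BEMS: BE={C,G} ∪ MS={T} → {C,G,T} (+1)
site 1, node BEGMS: BEMS={C,G,T} ∪ G={A} → {A,C,G,T} (+1)
site 2, node BE: B={T} ∪ E={C} → {C,T} (+1)
site 2, node MS: M={C} ∪ S={A} → {A,C} (+1)
site 2, node BEMS: BE={C,T} ∩ MS={A,C} → {C} (+0)
site 2, node BEGMS: BEMS={C} ∪ G={G} → {C,G} (+1)
site 3, node BE: B={T} ∪ E={G} → {G,T} (+1)
site 3, node MS: M={T} ∩ S={T} → {T} (+0)
site 3, node BEMS: BE={G,T} ∩ MS={T} → {T} (+0)
site 3, node BEGMS: BEMS={T} ∪ G={C} → {C,T} (+1)
site 4, node BE: B={A} ∪ E={T} → {A,T} (+1)
site 4, node MS: M={A} ∪ S={G} → {A,G} (+1)
site 4, node BEMS: BE={A,T} ∩ MS={A,G} → {A} (+0)
site 4, node BEGMS: BEMS={A} ∪ G={T} → {A,T} (+1)
site 5, node BE: B={A} ∩ E={A} → {A} (+0)
site 5, node MS: M={A} ∪ S={C} → {A,C} (+1)
site 5, node BEMS: BE={A} ∩ MS={A,C} → {A} (+0)
site 5, node BEGMS: BEMS={A} ∪ G={C} → {A,C} (+1)
site 6, node BE: B={A} ∪ E={G} → {A,G} (+1)
site 6, node MS: M={C} ∩ S={C} → {C} (+0)
site 6, node BEMS: BE={A,G} ∪ MS={C} → {A,C,G} (+1)
site 6, node BEGMS: BEMS={A,C,G} ∩ G={A} → {A} (+0)
site 7, node BE: B={A} ∪ E={T} → {A,T} (+1)
site 7, node MS: M={G} ∪ S={T} → {G,T} (+1)
site 7, node BEMS: BE={A,T} ∩ MS={G,T} → {T} (+0)
site 7, node BEGMS: BEMS={T} ∪ G={C} → {C,T} (+1)
per-site changes: [3, 3, 3, 2, 3, 2, 2, 3]; total = 21

C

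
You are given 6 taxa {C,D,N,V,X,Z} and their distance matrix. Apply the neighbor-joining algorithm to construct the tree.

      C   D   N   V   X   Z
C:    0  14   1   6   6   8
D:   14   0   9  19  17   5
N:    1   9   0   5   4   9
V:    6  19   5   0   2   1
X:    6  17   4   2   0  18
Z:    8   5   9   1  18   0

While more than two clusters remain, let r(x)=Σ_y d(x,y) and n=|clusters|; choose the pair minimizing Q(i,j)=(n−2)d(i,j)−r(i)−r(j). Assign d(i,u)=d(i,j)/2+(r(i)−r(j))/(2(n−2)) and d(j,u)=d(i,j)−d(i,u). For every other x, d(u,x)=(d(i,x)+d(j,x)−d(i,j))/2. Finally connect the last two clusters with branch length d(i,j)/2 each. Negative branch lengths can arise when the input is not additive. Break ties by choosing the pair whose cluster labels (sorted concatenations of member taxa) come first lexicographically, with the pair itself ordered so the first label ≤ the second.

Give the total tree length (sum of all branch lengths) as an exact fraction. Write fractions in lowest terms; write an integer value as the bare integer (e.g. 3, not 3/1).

iteration 1: select D,Z (d=5, Q=-85); attach at lengths (43/8, -3/8); label the merged cluster DZ
  updated: d(C,DZ)=17/2, d(DZ,N)=13/2, d(DZ,V)=15/2, d(DZ,X)=15
iteration 2: select V,X (d=2, Q=-83/2); attach at lengths (-1/12, 25/12); label the merged cluster VX
  updated: d(C,VX)=5, d(DZ,VX)=41/4, d(N,VX)=7/2
iteration 3: select C,N (d=1, Q=-47/2); attach at lengths (11/8, -3/8); label the merged cluster CN
  updated: d(CN,DZ)=7, d(CN,VX)=15/4
iteration 4: select CN,DZ (d=7, Q=-21); attach at lengths (1/4, 27/4); label the merged cluster CDNZ
  updated: d(CDNZ,VX)=7/2
iteration 5: select CDNZ,VX (d=7/2); attach at lengths (7/4, 7/4); label the merged cluster CDNVXZ
final tree: (((C:11/8,N:-3/8):1/4,(D:43/8,Z:-3/8):27/4):7/4,(V:-1/12,X:25/12):7/4)
total length: 37/2

37/2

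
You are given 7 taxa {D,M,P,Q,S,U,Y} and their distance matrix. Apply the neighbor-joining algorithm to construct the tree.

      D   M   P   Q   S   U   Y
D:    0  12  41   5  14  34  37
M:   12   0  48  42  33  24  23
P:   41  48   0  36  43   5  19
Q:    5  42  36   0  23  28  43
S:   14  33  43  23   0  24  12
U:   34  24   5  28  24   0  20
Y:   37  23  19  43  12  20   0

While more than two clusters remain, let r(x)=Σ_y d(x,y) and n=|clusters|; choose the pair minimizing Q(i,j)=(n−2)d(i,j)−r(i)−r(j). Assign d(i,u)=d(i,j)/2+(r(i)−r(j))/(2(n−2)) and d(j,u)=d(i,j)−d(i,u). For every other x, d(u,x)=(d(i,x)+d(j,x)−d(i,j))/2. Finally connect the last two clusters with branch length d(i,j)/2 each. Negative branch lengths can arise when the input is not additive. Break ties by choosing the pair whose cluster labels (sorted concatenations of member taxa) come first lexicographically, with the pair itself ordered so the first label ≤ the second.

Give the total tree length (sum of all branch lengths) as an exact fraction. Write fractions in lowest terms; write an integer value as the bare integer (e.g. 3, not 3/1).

iteration 1: select P,U (d=5, Q=-302); attach at lengths (41/5, -16/5); label the merged cluster PU
  updated: d(D,PU)=35, d(M,PU)=67/2, d(PU,Q)=59/2, d(PU,S)=31, d(PU,Y)=17
iteration 2: select D,Q (d=5, Q=-451/2); attach at lengths (-39/16, 119/16); label the merged cluster DQ
  updated: d(DQ,M)=49/2, d(DQ,PU)=119/4, d(DQ,S)=16, d(DQ,Y)=75/2
iteration 3: select DQ,S (d=16, Q=-607/4); attach at lengths (85/8, 43/8); label the merged cluster DQS
  updated: d(DQS,M)=83/4, d(DQS,PU)=179/8, d(DQS,Y)=67/4
iteration 4: select DQS,M (d=83/4, Q=-765/8); attach at lengths (193/32, 471/32); label the merged cluster DMQS
  updated: d(DMQS,PU)=281/16, d(DMQS,Y)=19/2
iteration 5: select DMQS,PU (d=281/16, Q=-705/16); attach at lengths (161/32, 401/32); label the merged cluster DMPQSU
  updated: d(DMPQSU,Y)=143/32
iteration 6: select DMPQSU,Y (d=143/32); attach at lengths (143/64, 143/64); label the merged cluster DMPQSUY
final tree: (((((D:-39/16,Q:119/16):85/8,S:43/8):193/32,M:471/32):161/32,(P:41/5,U:-16/5):401/32):143/64,Y:143/64)
total length: 2201/32

2201/32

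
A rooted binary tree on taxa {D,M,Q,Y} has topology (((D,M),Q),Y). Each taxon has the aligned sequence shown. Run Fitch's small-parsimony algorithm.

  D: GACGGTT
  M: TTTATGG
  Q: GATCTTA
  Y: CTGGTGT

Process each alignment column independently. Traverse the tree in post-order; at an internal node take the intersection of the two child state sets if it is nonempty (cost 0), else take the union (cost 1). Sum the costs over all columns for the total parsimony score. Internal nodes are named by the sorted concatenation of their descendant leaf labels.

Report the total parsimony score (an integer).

DM@0: {G} ∪ {T} = {G,T} (union, +1)
DMQ@0: {G,T} ∩ {G} = {G} (intersection, +0)
DMQY@0: {G} ∪ {C} = {C,G} (union, +1)
DM@1: {A} ∪ {T} = {A,T} (union, +1)
DMQ@1: {A,T} ∩ {A} = {A} (intersection, +0)
DMQY@1: {A} ∪ {T} = {A,T} (union, +1)
DM@2: {C} ∪ {T} = {C,T} (union, +1)
DMQ@2: {C,T} ∩ {T} = {T} (intersection, +0)
DMQY@2: {T} ∪ {G} = {G,T} (union, +1)
DM@3: {G} ∪ {A} = {A,G} (union, +1)
DMQ@3: {A,G} ∪ {C} = {A,C,G} (union, +1)
DMQY@3: {A,C,G} ∩ {G} = {G} (intersection, +0)
DM@4: {G} ∪ {T} = {G,T} (union, +1)
DMQ@4: {G,T} ∩ {T} = {T} (intersection, +0)
DMQY@4: {T} ∩ {T} = {T} (intersection, +0)
DM@5: {T} ∪ {G} = {G,T} (union, +1)
DMQ@5: {G,T} ∩ {T} = {T} (intersection, +0)
DMQY@5: {T} ∪ {G} = {G,T} (union, +1)
DM@6: {T} ∪ {G} = {G,T} (union, +1)
DMQ@6: {G,T} ∪ {A} = {A,G,T} (union, +1)
DMQY@6: {A,G,T} ∩ {T} = {T} (intersection, +0)
per-site changes: [2, 2, 2, 2, 1, 2, 2]; total = 13

13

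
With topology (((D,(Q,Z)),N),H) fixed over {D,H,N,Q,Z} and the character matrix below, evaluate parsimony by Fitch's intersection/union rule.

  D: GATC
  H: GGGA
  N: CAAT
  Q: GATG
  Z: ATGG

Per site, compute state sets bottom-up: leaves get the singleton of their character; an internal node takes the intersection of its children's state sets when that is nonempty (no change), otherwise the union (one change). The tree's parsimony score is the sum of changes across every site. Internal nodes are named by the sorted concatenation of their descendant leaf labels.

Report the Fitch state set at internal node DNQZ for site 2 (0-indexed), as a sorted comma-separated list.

site 0, node QZ: Q={G} ∪ Z={A} → {A,G} (+1)
site 0, node DQZ: D={G} ∩ QZ={A,G} → {G} (+0)
site 0, node DNQZ: DQZ={G} ∪ N={C} → {C,G} (+1)
site 0, node DHNQZ: DNQZ={C,G} ∩ H={G} → {G} (+0)
site 1, node QZ: Q={A} ∪ Z={T} → {A,T} (+1)
site 1, node DQZ: D={A} ∩ QZ={A,T} → {A} (+0)
site 1, node DNQZ: DQZ={A} ∩ N={A} → {A} (+0)
site 1, node DHNQZ: DNQZ={A} ∪ H={G} → {A,G} (+1)
site 2, node QZ: Q={T} ∪ Z={G} → {G,T} (+1)
site 2, node DQZ: D={T} ∩ QZ={G,T} → {T} (+0)
site 2, node DNQZ: DQZ={T} ∪ N={A} → {A,T} (+1)
site 2, node DHNQZ: DNQZ={A,T} ∪ H={G} → {A,G,T} (+1)
site 3, node QZ: Q={G} ∩ Z={G} → {G} (+0)
site 3, node DQZ: D={C} ∪ QZ={G} → {C,G} (+1)
site 3, node DNQZ: DQZ={C,G} ∪ N={T} → {C,G,T} (+1)
site 3, node DHNQZ: DNQZ={C,G,T} ∪ H={A} → {A,C,G,T} (+1)
per-site changes: [2, 2, 3, 3]; total = 10

A,T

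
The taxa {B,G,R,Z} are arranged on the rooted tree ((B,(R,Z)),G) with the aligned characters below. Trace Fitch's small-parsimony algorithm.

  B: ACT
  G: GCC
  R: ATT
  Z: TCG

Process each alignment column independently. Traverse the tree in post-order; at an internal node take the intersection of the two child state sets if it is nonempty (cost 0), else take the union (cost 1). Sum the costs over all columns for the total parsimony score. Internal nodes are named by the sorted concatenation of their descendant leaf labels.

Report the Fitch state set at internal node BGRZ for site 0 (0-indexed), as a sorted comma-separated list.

A,G

site 0, node RZ: R={A} ∪ Z={T} → {A,T} (+1)
site 0, node BRZ: B={A} ∩ RZ={A,T} → {A} (+0)
site 0, node BGRZ: BRZ={A} ∪ G={G} → {A,G} (+1)
site 1, node RZ: R={T} ∪ Z={C} → {C,T} (+1)
site 1, node BRZ: B={C} ∩ RZ={C,T} → {C} (+0)
site 1, node BGRZ: BRZ={C} ∩ G={C} → {C} (+0)
site 2, node RZ: R={T} ∪ Z={G} → {G,T} (+1)
site 2, node BRZ: B={T} ∩ RZ={G,T} → {T} (+0)
site 2, node BGRZ: BRZ={T} ∪ G={C} → {C,T} (+1)
per-site changes: [2, 1, 2]; total = 5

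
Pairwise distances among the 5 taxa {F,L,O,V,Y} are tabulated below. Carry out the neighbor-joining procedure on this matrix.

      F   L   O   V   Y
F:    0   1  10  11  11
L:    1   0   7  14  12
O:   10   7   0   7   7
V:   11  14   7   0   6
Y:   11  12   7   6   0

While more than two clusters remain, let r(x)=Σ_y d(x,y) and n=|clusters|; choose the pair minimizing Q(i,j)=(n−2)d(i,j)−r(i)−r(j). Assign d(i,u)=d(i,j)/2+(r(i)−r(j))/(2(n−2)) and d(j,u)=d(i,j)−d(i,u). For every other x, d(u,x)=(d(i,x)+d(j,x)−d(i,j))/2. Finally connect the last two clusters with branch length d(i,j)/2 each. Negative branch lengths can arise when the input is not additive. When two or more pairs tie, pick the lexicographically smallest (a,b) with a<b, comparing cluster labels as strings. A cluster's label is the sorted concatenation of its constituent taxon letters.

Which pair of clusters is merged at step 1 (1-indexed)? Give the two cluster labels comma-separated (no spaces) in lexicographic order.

step 1: merge (F,L) at d=1, Q=-64; branch lengths F→1/3, L→2/3; new cluster FL
  updated: d(FL,O)=8, d(FL,V)=12, d(FL,Y)=11
step 2: merge (FL,O) at d=8, Q=-37; branch lengths FL→25/4, O→7/4; new cluster FLO
  updated: d(FLO,V)=11/2, d(FLO,Y)=5
step 3: merge (FLO,V) at d=11/2, Q=-33/2; branch lengths FLO→9/4, V→13/4; new cluster FLOV
  updated: d(FLOV,Y)=11/4
step 4: merge (FLOV,Y) at d=11/4; branch lengths FLOV→11/8, Y→11/8; new cluster FLOVY
final tree: ((((F:1/3,L:2/3):25/4,O:7/4):9/4,V:13/4):11/8,Y:11/8)
total length: 69/4

F,L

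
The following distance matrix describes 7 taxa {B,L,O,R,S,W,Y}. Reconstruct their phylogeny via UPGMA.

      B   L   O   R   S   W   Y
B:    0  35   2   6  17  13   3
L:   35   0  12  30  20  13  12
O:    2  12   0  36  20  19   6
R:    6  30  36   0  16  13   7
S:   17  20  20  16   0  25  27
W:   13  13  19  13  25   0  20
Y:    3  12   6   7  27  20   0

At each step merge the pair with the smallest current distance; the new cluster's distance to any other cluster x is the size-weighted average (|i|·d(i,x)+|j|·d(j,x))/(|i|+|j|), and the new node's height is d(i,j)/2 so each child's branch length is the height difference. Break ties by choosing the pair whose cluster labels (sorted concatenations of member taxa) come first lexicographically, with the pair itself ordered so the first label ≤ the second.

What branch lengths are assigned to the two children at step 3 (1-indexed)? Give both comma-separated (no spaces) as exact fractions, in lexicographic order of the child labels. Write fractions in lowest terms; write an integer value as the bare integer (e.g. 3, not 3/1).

iteration 1: select B,O (d=2); attach at lengths (1, 1); label the merged cluster BO
  updated: d(BO,L)=47/2, d(BO,R)=21, d(BO,S)=37/2, d(BO,W)=16, d(BO,Y)=9/2
iteration 2: select BO,Y (d=9/2); attach at lengths (5/4, 9/4); label the merged cluster BOY
  updated: d(BOY,L)=59/3, d(BOY,R)=49/3, d(BOY,S)=64/3, d(BOY,W)=52/3
iteration 3: select L,W (d=13); attach at lengths (13/2, 13/2); label the merged cluster LW
  updated: d(BOY,LW)=37/2, d(LW,R)=43/2, d(LW,S)=45/2
iteration 4: select R,S (d=16); attach at lengths (8, 8); label the merged cluster RS
  updated: d(BOY,RS)=113/6, d(LW,RS)=22
iteration 5: select BOY,LW (d=37/2); attach at lengths (7, 11/4); label the merged cluster BLOWY
  updated: d(BLOWY,RS)=201/10
iteration 6: select BLOWY,RS (d=201/10); attach at lengths (4/5, 41/20); label the merged cluster BLORSWY
final tree: ((((B:1,O:1):5/4,Y:9/4):7,(L:13/2,W:13/2):11/4):4/5,(R:8,S:8):41/20)
total length: 471/10

13/2,13/2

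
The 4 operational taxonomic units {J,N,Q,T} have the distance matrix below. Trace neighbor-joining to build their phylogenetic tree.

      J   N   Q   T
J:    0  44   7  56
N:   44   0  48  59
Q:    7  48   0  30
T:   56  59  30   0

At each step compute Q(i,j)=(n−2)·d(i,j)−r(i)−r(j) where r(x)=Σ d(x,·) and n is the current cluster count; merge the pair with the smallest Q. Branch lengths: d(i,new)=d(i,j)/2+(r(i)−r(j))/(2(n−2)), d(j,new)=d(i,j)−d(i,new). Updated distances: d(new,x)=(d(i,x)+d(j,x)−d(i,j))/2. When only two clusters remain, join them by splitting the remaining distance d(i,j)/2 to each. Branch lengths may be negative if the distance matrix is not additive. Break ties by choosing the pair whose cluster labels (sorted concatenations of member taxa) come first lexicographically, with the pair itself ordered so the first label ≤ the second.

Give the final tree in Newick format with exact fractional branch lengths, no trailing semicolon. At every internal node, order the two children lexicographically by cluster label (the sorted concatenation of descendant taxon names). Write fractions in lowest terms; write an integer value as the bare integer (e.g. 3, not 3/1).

(((J:9,Q:-2):23/2,N:31):14,T:14)

iteration 1: select J,Q (d=7, Q=-178); attach at lengths (9, -2); label the merged cluster JQ
  updated: d(JQ,N)=85/2, d(JQ,T)=79/2
iteration 2: select JQ,N (d=85/2, Q=-141); attach at lengths (23/2, 31); label the merged cluster JNQ
  updated: d(JNQ,T)=28
iteration 3: select JNQ,T (d=28); attach at lengths (14, 14); label the merged cluster JNQT
final tree: (((J:9,Q:-2):23/2,N:31):14,T:14)
total length: 155/2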